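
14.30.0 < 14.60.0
True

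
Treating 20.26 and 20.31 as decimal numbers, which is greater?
20.31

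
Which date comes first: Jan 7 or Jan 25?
Jan 7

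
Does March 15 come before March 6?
No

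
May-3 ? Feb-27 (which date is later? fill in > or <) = >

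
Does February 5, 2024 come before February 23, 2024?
Yes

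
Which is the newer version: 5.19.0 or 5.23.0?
5.23.0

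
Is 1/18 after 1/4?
Yes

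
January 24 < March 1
True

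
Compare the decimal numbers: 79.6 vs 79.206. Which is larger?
79.6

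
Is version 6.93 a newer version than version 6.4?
Yes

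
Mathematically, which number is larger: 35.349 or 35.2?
35.349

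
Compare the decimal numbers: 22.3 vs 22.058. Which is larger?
22.3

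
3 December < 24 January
False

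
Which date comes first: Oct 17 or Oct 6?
Oct 6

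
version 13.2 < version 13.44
True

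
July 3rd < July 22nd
True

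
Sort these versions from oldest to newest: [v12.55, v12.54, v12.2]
[v12.2, v12.54, v12.55]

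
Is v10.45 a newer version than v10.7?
Yes. Version numbers are compared segment by segment as integers, not as decimals: minor version 45 > 7, so v10.45 > v10.7 (even though the decimal 10.45 < 10.7).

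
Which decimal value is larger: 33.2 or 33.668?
33.668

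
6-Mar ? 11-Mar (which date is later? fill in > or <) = <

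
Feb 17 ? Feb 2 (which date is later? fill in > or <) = >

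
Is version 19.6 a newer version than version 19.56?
No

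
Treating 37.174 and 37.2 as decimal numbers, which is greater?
37.2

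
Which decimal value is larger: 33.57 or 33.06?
33.57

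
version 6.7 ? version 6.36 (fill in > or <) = <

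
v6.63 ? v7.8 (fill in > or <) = <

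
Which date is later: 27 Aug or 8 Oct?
8 Oct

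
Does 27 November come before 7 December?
Yes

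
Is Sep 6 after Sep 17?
No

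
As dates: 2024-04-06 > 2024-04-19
False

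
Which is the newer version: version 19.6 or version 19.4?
version 19.6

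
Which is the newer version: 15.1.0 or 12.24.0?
15.1.0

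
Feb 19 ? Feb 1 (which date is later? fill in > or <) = >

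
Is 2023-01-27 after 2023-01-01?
Yes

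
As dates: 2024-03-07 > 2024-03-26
False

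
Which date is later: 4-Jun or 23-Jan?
4-Jun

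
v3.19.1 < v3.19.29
True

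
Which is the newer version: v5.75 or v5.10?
v5.75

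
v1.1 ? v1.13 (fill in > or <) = <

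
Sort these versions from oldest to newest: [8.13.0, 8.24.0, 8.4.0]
[8.4.0, 8.13.0, 8.24.0]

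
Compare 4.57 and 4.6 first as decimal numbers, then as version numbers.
As decimals: 4.57 < 4.6. As versions: v4.57 > v4.6 (minor version 57 > 6).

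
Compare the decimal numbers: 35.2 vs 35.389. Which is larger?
35.389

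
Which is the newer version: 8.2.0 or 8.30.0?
8.30.0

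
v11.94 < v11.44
False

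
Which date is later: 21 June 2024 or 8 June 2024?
21 June 2024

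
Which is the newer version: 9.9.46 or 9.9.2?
9.9.46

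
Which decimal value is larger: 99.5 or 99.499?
99.5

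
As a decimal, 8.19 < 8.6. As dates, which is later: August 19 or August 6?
August 19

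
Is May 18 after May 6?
Yes. Day 18 comes after day 6 in May — this is a date comparison, not a decimal one (the decimal 5.18 would be smaller than 5.6).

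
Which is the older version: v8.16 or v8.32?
v8.16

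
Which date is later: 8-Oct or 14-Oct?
14-Oct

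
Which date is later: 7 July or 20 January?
7 July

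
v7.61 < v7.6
False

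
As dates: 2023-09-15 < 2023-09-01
False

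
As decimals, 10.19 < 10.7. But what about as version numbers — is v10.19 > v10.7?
True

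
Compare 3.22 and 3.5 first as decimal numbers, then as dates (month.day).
As decimals: 3.22 < 3.5. As dates: 3/22 is later than 3/5 (day 22 > day 5).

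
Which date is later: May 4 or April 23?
May 4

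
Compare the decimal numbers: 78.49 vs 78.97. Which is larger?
78.97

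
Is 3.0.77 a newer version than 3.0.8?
Yes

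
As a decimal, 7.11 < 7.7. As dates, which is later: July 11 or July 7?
July 11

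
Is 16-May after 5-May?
Yes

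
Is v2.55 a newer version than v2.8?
Yes. Version numbers are compared segment by segment as integers, not as decimals: minor version 55 > 8, so v2.55 > v2.8 (even though the decimal 2.55 < 2.8).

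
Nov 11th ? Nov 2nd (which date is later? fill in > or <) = >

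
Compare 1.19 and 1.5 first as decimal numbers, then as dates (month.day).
As decimals: 1.19 < 1.5. As dates: 1/19 is later than 1/5 (day 19 > day 5).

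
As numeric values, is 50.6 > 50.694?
False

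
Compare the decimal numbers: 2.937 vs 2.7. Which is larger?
2.937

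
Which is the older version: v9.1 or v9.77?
v9.1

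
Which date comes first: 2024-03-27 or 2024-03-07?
2024-03-07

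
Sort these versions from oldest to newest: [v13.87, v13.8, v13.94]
[v13.8, v13.87, v13.94]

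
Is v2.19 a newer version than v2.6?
Yes. Version numbers are compared segment by segment as integers, not as decimals: minor version 19 > 6, so v2.19 > v2.6 (even though the decimal 2.19 < 2.6).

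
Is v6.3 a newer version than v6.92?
No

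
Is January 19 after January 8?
Yes. Day 19 comes after day 8 in January — this is a date comparison, not a decimal one (the decimal 1.19 would be smaller than 1.8).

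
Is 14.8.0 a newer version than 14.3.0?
Yes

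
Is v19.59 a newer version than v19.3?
Yes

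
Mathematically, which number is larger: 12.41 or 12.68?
12.68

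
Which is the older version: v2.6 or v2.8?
v2.6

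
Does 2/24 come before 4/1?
Yes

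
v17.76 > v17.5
True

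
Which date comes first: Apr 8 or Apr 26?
Apr 8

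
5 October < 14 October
True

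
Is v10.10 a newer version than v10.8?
Yes. Version numbers are compared segment by segment as integers, not as decimals: minor version 10 > 8, so v10.10 > v10.8 (even though the decimal 10.10 < 10.8).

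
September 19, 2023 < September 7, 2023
False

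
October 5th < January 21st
False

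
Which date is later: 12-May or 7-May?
12-May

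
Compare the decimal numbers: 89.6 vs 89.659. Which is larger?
89.659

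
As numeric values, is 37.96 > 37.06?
True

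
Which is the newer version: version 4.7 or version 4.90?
version 4.90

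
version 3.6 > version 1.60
True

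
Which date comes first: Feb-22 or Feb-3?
Feb-3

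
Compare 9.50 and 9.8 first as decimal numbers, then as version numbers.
As decimals: 9.50 < 9.8. As versions: v9.50 > v9.8 (minor version 50 > 8).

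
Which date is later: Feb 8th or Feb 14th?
Feb 14th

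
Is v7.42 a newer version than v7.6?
Yes. Version numbers are compared segment by segment as integers, not as decimals: minor version 42 > 6, so v7.42 > v7.6 (even though the decimal 7.42 < 7.6).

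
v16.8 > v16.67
False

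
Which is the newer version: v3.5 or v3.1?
v3.5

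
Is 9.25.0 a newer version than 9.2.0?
Yes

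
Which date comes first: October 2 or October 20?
October 2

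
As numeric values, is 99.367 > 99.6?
False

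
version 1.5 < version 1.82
True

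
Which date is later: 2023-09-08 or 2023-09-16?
2023-09-16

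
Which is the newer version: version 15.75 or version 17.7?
version 17.7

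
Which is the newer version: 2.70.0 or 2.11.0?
2.70.0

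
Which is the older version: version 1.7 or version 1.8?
version 1.7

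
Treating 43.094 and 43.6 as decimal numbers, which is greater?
43.6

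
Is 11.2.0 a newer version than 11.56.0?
No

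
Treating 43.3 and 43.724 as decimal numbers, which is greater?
43.724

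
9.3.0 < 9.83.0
True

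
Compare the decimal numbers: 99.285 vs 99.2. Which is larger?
99.285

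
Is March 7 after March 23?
No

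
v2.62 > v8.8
False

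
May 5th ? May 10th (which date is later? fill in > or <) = <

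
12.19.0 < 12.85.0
True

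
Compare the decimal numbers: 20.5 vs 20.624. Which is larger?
20.624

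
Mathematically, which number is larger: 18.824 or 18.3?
18.824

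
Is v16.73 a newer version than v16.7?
Yes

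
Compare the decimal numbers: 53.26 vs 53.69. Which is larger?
53.69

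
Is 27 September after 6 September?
Yes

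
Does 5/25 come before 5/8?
No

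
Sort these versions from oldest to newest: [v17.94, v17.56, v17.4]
[v17.4, v17.56, v17.94]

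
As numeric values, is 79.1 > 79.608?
False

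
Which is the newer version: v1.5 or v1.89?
v1.89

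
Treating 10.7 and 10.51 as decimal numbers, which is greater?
10.7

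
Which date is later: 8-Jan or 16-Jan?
16-Jan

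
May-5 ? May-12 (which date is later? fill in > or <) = <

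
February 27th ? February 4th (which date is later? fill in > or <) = >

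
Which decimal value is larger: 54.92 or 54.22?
54.92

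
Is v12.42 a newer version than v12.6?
Yes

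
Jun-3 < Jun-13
True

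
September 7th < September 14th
True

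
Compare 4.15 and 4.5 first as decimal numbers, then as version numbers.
As decimals: 4.15 < 4.5. As versions: v4.15 > v4.5 (minor version 15 > 5).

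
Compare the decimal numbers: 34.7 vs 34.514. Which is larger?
34.7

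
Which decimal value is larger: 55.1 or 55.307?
55.307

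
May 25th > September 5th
False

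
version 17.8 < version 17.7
False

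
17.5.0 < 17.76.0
True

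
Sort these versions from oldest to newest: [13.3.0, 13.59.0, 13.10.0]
[13.3.0, 13.10.0, 13.59.0]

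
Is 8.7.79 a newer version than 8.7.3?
Yes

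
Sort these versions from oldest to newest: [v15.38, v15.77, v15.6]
[v15.6, v15.38, v15.77]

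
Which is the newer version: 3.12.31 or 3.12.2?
3.12.31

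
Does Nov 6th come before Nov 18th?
Yes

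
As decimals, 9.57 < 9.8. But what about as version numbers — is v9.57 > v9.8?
True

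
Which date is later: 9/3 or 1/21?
9/3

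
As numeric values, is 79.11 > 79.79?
False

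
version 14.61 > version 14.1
True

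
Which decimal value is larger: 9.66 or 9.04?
9.66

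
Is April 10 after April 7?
Yes. Day 10 comes after day 7 in April — this is a date comparison, not a decimal one (the decimal 4.10 would be smaller than 4.7).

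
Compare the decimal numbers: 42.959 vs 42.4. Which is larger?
42.959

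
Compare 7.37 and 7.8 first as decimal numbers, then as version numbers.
As decimals: 7.37 < 7.8. As versions: v7.37 > v7.8 (minor version 37 > 8).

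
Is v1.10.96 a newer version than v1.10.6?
Yes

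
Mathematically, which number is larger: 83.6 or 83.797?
83.797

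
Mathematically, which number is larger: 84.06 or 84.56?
84.56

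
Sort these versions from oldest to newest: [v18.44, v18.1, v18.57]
[v18.1, v18.44, v18.57]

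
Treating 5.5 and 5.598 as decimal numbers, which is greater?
5.598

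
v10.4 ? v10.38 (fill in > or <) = <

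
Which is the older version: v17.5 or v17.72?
v17.5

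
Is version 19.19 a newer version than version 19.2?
Yes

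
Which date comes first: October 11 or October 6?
October 6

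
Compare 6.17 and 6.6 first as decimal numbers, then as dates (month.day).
As decimals: 6.17 < 6.6. As dates: 6/17 is later than 6/6 (day 17 > day 6).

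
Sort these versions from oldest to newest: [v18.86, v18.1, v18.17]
[v18.1, v18.17, v18.86]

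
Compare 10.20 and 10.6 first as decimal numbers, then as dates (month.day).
As decimals: 10.20 < 10.6. As dates: 10/20 is later than 10/6 (day 20 > day 6).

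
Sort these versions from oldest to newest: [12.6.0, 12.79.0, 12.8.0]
[12.6.0, 12.8.0, 12.79.0]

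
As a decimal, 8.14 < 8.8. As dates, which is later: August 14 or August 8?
August 14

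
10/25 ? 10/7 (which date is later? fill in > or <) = >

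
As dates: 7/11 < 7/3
False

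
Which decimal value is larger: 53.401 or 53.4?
53.401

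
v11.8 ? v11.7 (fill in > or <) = >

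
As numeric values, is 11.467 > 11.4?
True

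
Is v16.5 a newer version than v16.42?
No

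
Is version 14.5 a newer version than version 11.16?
Yes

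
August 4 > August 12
False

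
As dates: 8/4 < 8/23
True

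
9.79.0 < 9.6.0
False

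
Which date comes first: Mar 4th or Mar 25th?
Mar 4th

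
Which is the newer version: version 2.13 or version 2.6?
version 2.13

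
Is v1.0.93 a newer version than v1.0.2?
Yes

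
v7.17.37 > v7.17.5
True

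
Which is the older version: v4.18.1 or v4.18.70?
v4.18.1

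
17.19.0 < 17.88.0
True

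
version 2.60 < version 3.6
True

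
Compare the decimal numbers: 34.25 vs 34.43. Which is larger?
34.43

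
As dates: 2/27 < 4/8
True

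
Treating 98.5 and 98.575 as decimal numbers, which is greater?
98.575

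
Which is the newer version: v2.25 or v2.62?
v2.62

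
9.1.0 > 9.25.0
False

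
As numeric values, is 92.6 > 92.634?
False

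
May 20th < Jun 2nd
True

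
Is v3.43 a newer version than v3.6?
Yes. Version numbers are compared segment by segment as integers, not as decimals: minor version 43 > 6, so v3.43 > v3.6 (even though the decimal 3.43 < 3.6).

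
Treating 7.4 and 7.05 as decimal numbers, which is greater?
7.4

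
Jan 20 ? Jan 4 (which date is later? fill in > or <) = >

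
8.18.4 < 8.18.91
True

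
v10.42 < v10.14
False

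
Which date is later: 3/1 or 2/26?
3/1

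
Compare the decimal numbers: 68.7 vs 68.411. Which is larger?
68.7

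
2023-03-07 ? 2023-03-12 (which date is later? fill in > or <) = <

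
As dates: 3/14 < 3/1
False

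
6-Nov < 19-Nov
True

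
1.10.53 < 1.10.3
False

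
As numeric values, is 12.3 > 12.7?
False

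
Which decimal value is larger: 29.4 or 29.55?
29.55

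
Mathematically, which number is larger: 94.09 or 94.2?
94.2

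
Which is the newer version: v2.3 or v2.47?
v2.47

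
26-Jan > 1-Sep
False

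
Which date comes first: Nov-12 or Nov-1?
Nov-1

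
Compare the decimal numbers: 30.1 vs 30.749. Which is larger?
30.749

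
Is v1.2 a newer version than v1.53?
No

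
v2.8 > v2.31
False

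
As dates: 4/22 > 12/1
False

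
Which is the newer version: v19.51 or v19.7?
v19.51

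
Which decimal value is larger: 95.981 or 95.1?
95.981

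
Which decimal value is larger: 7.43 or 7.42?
7.43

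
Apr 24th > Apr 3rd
True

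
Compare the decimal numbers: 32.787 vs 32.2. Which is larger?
32.787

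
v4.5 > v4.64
False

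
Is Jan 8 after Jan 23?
No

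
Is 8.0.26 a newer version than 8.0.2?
Yes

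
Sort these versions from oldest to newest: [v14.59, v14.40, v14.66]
[v14.40, v14.59, v14.66]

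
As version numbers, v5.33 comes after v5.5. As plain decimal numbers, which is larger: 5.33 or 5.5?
5.5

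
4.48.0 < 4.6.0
False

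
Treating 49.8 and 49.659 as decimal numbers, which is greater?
49.8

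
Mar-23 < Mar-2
False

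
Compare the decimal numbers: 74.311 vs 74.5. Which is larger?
74.5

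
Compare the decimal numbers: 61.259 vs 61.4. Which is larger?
61.4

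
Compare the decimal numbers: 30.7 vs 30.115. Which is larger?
30.7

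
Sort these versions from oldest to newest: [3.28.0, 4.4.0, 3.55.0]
[3.28.0, 3.55.0, 4.4.0]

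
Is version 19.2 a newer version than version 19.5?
No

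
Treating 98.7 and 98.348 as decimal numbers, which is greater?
98.7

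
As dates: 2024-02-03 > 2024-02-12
False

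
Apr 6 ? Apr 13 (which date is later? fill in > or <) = <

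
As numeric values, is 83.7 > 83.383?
True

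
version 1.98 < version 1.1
False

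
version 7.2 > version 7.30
False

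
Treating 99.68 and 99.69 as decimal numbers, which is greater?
99.69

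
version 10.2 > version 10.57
False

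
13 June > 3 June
True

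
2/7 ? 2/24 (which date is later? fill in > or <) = <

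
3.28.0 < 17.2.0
True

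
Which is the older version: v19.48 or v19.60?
v19.48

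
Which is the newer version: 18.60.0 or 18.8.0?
18.60.0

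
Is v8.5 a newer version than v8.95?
No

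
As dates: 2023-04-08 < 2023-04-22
True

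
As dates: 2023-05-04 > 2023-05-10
False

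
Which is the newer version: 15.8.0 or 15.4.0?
15.8.0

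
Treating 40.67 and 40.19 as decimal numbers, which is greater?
40.67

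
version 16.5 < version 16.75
True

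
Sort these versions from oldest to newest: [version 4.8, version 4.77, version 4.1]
[version 4.1, version 4.8, version 4.77]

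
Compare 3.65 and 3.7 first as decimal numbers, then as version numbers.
As decimals: 3.65 < 3.7. As versions: v3.65 > v3.7 (minor version 65 > 7).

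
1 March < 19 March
True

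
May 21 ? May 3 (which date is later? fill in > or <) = >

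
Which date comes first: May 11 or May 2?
May 2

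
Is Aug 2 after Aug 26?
No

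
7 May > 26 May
False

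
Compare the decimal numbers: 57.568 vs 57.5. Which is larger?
57.568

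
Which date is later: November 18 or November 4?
November 18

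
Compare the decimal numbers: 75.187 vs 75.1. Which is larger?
75.187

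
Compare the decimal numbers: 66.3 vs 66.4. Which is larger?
66.4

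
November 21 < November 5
False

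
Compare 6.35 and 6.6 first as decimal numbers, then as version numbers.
As decimals: 6.35 < 6.6. As versions: v6.35 > v6.6 (minor version 35 > 6).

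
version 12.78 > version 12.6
True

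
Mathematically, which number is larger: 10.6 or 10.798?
10.798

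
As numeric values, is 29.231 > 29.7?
False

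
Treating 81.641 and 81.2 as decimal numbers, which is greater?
81.641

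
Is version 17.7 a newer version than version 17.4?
Yes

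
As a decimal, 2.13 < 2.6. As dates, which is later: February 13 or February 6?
February 13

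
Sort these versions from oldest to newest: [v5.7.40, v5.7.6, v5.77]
[v5.7.6, v5.7.40, v5.77]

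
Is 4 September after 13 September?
No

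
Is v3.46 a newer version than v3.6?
Yes. Version numbers are compared segment by segment as integers, not as decimals: minor version 46 > 6, so v3.46 > v3.6 (even though the decimal 3.46 < 3.6).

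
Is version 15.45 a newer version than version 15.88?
No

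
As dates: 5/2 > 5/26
False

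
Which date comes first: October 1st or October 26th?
October 1st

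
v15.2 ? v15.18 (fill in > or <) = <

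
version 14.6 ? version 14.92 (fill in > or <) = <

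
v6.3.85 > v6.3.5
True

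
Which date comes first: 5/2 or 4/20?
4/20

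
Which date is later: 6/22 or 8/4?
8/4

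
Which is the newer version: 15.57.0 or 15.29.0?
15.57.0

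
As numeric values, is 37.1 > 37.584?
False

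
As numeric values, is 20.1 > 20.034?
True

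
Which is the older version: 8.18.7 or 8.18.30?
8.18.7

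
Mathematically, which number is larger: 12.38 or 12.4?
12.4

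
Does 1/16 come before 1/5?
No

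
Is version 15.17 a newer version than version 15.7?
Yes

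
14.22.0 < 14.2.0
False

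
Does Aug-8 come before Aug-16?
Yes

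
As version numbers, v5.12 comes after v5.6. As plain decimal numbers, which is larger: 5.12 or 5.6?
5.6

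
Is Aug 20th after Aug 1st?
Yes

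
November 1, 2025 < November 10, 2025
True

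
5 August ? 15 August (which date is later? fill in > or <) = <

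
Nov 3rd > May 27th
True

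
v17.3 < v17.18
True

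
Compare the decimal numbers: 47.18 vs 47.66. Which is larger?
47.66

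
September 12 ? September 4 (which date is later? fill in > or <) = >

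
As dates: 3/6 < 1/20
False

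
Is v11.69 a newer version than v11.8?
Yes. Version numbers are compared segment by segment as integers, not as decimals: minor version 69 > 8, so v11.69 > v11.8 (even though the decimal 11.69 < 11.8).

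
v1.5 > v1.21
False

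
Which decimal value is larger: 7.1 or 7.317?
7.317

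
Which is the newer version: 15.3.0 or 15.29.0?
15.29.0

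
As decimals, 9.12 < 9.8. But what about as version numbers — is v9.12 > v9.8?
True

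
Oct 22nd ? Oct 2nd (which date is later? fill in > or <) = >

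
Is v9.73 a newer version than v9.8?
Yes. Version numbers are compared segment by segment as integers, not as decimals: minor version 73 > 8, so v9.73 > v9.8 (even though the decimal 9.73 < 9.8).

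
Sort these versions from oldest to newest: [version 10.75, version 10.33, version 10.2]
[version 10.2, version 10.33, version 10.75]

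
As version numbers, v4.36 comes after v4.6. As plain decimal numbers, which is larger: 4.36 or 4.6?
4.6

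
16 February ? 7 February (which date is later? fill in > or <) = >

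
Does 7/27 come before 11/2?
Yes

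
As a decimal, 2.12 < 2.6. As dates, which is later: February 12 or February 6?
February 12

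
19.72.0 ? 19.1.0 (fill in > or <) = >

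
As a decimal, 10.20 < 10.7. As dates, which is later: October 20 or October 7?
October 20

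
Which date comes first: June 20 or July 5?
June 20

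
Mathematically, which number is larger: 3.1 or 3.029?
3.1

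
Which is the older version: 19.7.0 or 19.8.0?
19.7.0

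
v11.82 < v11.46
False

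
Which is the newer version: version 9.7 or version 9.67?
version 9.67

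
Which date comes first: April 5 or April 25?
April 5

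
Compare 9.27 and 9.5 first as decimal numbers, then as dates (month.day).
As decimals: 9.27 < 9.5. As dates: 9/27 is later than 9/5 (day 27 > day 5).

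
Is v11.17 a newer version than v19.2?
No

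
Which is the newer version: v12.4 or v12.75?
v12.75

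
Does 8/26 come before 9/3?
Yes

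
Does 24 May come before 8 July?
Yes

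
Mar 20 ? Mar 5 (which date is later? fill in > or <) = >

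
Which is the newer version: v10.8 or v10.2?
v10.8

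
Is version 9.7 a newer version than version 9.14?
No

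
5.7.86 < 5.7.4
False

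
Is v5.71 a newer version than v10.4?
No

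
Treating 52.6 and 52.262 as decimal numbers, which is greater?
52.6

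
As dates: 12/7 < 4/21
False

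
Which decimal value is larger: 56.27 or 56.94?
56.94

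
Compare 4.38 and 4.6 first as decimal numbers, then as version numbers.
As decimals: 4.38 < 4.6. As versions: v4.38 > v4.6 (minor version 38 > 6).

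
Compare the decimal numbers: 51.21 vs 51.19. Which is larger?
51.21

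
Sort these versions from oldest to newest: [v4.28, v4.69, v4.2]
[v4.2, v4.28, v4.69]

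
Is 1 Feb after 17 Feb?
No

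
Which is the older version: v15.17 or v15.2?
v15.2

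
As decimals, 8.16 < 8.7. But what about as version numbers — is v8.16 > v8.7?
True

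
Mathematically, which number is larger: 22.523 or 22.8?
22.8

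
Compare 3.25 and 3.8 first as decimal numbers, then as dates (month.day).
As decimals: 3.25 < 3.8. As dates: 3/25 is later than 3/8 (day 25 > day 8).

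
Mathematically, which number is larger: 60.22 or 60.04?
60.22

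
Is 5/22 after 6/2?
No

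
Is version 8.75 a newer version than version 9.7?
No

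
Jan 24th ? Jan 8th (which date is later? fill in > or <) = >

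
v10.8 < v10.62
True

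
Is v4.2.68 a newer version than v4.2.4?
Yes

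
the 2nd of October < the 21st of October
True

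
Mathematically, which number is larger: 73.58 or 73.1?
73.58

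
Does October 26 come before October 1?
No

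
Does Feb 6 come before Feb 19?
Yes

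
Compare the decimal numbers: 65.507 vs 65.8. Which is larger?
65.8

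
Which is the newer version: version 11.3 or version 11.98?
version 11.98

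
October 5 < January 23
False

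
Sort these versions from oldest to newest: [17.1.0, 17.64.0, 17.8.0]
[17.1.0, 17.8.0, 17.64.0]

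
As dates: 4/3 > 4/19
False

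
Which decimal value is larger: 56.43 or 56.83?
56.83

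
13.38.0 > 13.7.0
True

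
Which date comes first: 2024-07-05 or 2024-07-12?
2024-07-05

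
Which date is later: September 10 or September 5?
September 10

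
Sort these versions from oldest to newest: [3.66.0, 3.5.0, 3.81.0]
[3.5.0, 3.66.0, 3.81.0]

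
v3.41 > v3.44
False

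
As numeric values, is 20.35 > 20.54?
False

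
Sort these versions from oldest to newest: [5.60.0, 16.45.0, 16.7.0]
[5.60.0, 16.7.0, 16.45.0]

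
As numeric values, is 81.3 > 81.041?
True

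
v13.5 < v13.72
True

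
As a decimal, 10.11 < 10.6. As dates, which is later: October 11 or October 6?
October 11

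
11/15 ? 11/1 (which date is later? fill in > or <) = >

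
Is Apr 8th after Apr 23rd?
No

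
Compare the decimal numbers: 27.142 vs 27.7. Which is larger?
27.7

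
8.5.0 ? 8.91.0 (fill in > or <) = <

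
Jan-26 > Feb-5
False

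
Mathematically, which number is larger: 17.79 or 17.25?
17.79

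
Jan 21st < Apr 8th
True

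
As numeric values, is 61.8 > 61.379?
True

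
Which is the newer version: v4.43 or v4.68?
v4.68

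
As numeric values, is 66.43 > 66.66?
False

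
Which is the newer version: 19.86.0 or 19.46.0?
19.86.0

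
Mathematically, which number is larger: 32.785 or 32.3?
32.785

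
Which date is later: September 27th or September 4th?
September 27th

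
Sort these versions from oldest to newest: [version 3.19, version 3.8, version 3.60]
[version 3.8, version 3.19, version 3.60]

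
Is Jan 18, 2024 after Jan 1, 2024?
Yes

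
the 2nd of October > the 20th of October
False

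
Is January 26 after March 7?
No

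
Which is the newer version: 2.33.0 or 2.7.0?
2.33.0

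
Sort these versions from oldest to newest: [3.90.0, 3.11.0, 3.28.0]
[3.11.0, 3.28.0, 3.90.0]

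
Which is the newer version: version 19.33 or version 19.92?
version 19.92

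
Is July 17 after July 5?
Yes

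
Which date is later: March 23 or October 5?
October 5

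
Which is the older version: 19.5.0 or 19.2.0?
19.2.0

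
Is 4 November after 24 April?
Yes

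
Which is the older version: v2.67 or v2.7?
v2.7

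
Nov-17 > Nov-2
True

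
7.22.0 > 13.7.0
False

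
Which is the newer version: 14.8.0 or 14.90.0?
14.90.0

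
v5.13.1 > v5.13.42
False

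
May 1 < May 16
True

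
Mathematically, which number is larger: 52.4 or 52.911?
52.911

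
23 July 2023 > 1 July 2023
True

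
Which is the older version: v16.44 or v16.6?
v16.6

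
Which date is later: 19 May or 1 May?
19 May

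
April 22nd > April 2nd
True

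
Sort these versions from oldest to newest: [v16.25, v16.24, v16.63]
[v16.24, v16.25, v16.63]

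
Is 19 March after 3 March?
Yes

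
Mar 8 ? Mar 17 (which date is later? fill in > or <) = <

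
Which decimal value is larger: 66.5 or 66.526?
66.526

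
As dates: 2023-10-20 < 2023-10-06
False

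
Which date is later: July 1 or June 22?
July 1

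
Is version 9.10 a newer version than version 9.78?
No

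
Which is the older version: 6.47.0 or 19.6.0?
6.47.0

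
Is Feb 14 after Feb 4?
Yes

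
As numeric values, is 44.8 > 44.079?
True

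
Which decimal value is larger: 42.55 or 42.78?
42.78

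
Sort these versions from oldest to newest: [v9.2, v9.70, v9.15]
[v9.2, v9.15, v9.70]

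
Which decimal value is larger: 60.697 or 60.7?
60.7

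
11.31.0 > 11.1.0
True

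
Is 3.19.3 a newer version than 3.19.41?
No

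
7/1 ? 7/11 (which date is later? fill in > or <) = <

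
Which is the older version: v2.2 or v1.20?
v1.20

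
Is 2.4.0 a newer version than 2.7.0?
No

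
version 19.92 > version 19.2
True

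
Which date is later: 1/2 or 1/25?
1/25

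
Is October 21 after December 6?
No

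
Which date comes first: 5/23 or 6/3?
5/23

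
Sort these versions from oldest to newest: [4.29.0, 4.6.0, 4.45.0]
[4.6.0, 4.29.0, 4.45.0]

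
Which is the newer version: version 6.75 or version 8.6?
version 8.6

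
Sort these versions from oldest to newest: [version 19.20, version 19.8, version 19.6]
[version 19.6, version 19.8, version 19.20]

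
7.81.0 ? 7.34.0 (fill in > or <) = >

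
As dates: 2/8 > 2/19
False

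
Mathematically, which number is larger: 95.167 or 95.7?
95.7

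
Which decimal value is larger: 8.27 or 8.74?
8.74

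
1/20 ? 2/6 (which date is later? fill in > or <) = <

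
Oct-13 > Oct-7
True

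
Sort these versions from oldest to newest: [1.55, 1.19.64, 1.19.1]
[1.19.1, 1.19.64, 1.55]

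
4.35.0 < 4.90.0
True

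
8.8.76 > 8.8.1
True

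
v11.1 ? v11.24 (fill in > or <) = <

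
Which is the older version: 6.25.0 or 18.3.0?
6.25.0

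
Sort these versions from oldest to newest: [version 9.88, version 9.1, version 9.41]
[version 9.1, version 9.41, version 9.88]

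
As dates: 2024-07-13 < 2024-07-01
False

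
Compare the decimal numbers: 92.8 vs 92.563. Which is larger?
92.8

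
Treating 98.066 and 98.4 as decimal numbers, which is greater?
98.4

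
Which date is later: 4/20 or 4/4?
4/20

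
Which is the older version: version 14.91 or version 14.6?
version 14.6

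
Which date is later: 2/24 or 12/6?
12/6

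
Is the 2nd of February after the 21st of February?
No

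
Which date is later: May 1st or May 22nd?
May 22nd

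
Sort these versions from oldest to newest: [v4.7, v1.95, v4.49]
[v1.95, v4.7, v4.49]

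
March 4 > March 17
False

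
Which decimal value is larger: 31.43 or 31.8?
31.8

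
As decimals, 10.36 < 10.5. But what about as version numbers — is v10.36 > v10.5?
True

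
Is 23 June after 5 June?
Yes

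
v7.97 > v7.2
True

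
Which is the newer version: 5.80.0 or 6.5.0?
6.5.0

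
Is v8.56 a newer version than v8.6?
Yes. Version numbers are compared segment by segment as integers, not as decimals: minor version 56 > 6, so v8.56 > v8.6 (even though the decimal 8.56 < 8.6).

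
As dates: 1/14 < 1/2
False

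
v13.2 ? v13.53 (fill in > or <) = <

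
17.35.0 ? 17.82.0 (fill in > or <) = <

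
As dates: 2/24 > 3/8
False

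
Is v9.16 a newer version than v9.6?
Yes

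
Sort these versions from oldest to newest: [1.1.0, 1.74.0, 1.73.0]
[1.1.0, 1.73.0, 1.74.0]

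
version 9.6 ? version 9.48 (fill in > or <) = <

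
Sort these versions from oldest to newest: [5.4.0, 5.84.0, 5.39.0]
[5.4.0, 5.39.0, 5.84.0]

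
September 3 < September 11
True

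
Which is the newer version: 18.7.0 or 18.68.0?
18.68.0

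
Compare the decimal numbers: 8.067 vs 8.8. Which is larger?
8.8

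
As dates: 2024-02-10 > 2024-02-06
True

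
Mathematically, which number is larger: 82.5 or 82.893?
82.893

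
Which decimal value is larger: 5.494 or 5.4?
5.494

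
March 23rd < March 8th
False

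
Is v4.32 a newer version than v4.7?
Yes. Version numbers are compared segment by segment as integers, not as decimals: minor version 32 > 7, so v4.32 > v4.7 (even though the decimal 4.32 < 4.7).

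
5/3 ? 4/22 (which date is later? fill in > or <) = >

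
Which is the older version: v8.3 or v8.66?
v8.3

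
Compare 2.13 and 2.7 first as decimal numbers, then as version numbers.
As decimals: 2.13 < 2.7. As versions: v2.13 > v2.7 (minor version 13 > 7).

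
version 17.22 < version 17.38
True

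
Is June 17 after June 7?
Yes. Day 17 comes after day 7 in June — this is a date comparison, not a decimal one (the decimal 6.17 would be smaller than 6.7).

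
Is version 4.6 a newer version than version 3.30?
Yes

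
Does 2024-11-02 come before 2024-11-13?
Yes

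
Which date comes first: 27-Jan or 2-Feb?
27-Jan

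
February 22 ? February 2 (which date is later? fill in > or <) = >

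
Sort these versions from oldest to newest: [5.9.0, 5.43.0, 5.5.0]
[5.5.0, 5.9.0, 5.43.0]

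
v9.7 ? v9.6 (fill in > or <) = >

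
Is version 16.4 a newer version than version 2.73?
Yes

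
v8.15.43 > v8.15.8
True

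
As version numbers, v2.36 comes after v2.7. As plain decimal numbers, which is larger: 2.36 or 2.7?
2.7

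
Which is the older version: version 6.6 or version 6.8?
version 6.6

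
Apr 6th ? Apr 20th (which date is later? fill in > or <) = <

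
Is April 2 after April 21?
No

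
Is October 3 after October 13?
No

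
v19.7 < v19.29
True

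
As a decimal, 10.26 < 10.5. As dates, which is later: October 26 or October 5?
October 26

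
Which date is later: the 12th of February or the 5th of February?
the 12th of February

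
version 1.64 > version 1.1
True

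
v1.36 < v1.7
False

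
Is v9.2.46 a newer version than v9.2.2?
Yes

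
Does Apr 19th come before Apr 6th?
No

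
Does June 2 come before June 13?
Yes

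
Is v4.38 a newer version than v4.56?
No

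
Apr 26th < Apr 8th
False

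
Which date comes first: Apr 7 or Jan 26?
Jan 26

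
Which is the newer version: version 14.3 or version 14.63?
version 14.63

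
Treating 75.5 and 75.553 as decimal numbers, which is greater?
75.553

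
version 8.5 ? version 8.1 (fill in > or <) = >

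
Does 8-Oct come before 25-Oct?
Yes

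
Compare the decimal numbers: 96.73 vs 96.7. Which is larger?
96.73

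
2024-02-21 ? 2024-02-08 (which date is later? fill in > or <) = >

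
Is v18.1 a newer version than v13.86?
Yes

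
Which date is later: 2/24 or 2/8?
2/24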